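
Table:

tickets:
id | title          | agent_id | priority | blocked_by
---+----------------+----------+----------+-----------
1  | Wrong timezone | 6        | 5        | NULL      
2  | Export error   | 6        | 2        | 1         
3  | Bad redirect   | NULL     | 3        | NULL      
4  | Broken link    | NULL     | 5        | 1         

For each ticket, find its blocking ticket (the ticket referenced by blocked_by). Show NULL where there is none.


This is a self-join: tickets is joined to a second copy of itself, matching each row's blocked_by to another row's id. Use LEFT JOIN so rows with blocked_by=NULL are kept.
  - ticket 1 (Wrong timezone): blocked_by=NULL -> NULL
  - ticket 2 (Export error): blocked_by=1 -> Wrong timezone
  - ticket 3 (Bad redirect): blocked_by=NULL -> NULL
  - ticket 4 (Broken link): blocked_by=1 -> Wrong timezone

SQL:
SELECT a.title AS item, b.title AS blocked_by
FROM tickets a
LEFT JOIN tickets b ON a.blocked_by = b.id

Result:
item           | blocked_by    
---------------+---------------
Wrong timezone | NULL          
Export error   | Wrong timezone
Bad redirect   | NULL          
Broken link    | Wrong timezone


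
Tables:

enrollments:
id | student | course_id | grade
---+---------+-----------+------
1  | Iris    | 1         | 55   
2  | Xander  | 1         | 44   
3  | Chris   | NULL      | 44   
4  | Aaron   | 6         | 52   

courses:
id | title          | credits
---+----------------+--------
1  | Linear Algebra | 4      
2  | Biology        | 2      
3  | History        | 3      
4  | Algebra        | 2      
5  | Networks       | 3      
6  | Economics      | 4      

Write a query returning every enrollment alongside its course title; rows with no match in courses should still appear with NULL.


LEFT JOIN keeps every row from enrollments (the left table); where course_id has no match in courses, the course columns become NULL. Walk through each enrollment:
  - enrollment 1 (Iris): course_id=1 -> matches Linear Algebra
  - enrollment 2 (Xander): course_id=1 -> matches Linear Algebra
  - enrollment 3 (Chris): course_id=NULL, no match -> kept with NULL
  - enrollment 4 (Aaron): course_id=6 -> matches Economics
All 4 rows appear; 1 has NULL course.

SQL:
SELECT a.student, b.title AS course
FROM enrollments a
LEFT JOIN courses b ON a.course_id = b.id

Result:
student | course        
--------+---------------
Iris    | Linear Algebra
Xander  | Linear Algebra
Chris   | NULL          
Aaron   | Economics     


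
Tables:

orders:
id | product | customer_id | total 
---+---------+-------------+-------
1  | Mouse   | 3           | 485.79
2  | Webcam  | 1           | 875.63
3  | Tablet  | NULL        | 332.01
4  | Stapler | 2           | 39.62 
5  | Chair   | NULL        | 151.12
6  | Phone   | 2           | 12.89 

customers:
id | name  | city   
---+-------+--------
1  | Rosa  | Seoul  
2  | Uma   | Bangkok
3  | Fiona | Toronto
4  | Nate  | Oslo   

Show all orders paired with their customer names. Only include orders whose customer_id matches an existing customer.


INNER JOIN keeps only orders rows whose customer_id matches an id in customers. Walk through each order:
  - order 1 (Mouse): customer_id=3 -> matches Fiona
  - order 2 (Webcam): customer_id=1 -> matches Rosa
  - order 3 (Tablet): customer_id=NULL, no match -> dropped
  - order 4 (Stapler): customer_id=2 -> matches Uma
  - order 5 (Chair): customer_id=NULL, no match -> dropped
  - order 6 (Phone): customer_id=2 -> matches Uma
So 2 of 6 rows are dropped.

SQL:
SELECT a.product, b.name AS customer
FROM orders a
INNER JOIN customers b ON a.customer_id = b.id

Result:
product | customer
--------+---------
Mouse   | Fiona   
Webcam  | Rosa    
Stapler | Uma     
Phone   | Uma     


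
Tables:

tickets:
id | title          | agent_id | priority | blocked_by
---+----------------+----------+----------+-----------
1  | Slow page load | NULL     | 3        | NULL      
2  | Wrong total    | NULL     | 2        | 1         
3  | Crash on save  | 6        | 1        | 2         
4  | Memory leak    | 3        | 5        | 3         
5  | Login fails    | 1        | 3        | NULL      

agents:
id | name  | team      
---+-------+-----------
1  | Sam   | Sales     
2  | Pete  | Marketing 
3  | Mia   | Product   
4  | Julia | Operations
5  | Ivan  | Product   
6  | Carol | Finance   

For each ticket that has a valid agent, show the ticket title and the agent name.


INNER JOIN keeps only tickets rows whose agent_id matches an id in agents. Walk through each ticket:
  - ticket 1 (Slow page load): agent_id=NULL, no match -> dropped
  - ticket 2 (Wrong total): agent_id=NULL, no match -> dropped
  - ticket 3 (Crash on save): agent_id=6 -> matches Carol
  - ticket 4 (Memory leak): agent_id=3 -> matches Mia
  - ticket 5 (Login fails): agent_id=1 -> matches Sam
So 2 of 5 rows are dropped.

SQL:
SELECT a.title, b.name AS agent
FROM tickets a
INNER JOIN agents b ON a.agent_id = b.id

Result:
title         | agent
--------------+------
Crash on save | Carol
Memory leak   | Mia  
Login fails   | Sam  


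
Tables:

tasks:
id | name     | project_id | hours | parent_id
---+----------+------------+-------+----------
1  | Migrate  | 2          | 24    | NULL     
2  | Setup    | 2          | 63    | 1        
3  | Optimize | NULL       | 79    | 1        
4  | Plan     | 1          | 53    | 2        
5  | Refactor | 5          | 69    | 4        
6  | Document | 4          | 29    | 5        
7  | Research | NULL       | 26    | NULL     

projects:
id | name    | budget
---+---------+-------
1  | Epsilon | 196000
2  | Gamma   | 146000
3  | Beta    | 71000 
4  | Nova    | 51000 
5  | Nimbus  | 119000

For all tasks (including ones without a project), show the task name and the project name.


LEFT JOIN keeps every row from tasks (the left table); where project_id has no match in projects, the project columns become NULL. Walk through each task:
  - task 1 (Migrate): project_id=2 -> matches Gamma
  - task 2 (Setup): project_id=2 -> matches Gamma
  - task 3 (Optimize): project_id=NULL, no match -> kept with NULL
  - task 4 (Plan): project_id=1 -> matches Epsilon
  - task 5 (Refactor): project_id=5 -> matches Nimbus
  - task 6 (Document): project_id=4 -> matches Nova
  - task 7 (Research): project_id=NULL, no match -> kept with NULL
All 7 rows appear; 2 have NULL project.

SQL:
SELECT a.name, b.name AS project
FROM tasks a
LEFT JOIN projects b ON a.project_id = b.id

Result:
name     | project
---------+--------
Migrate  | Gamma  
Setup    | Gamma  
Optimize | NULL   
Plan     | Epsilon
Refactor | Nimbus 
Document | Nova   
Research | NULL   


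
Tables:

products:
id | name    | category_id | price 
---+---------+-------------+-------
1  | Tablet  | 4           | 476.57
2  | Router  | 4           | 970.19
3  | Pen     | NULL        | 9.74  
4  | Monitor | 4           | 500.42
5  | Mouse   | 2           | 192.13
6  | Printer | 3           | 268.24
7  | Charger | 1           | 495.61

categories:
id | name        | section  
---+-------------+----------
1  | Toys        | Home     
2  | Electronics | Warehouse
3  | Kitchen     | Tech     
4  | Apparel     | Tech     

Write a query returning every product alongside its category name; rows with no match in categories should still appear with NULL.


LEFT JOIN keeps every row from products (the left table); where category_id has no match in categories, the category columns become NULL. Walk through each product:
  - product 1 (Tablet): category_id=4 -> matches Apparel
  - product 2 (Router): category_id=4 -> matches Apparel
  - product 3 (Pen): category_id=NULL, no match -> kept with NULL
  - product 4 (Monitor): category_id=4 -> matches Apparel
  - product 5 (Mouse): category_id=2 -> matches Electronics
  - product 6 (Printer): category_id=3 -> matches Kitchen
  - product 7 (Charger): category_id=1 -> matches Toys
All 7 rows appear; 1 has NULL category.

SQL:
SELECT a.name, b.name AS category
FROM products a
LEFT JOIN categories b ON a.category_id = b.id

Result:
name    | category   
--------+------------
Tablet  | Apparel    
Router  | Apparel    
Pen     | NULL       
Monitor | Apparel    
Mouse   | Electronics
Printer | Kitchen    
Charger | Toys       


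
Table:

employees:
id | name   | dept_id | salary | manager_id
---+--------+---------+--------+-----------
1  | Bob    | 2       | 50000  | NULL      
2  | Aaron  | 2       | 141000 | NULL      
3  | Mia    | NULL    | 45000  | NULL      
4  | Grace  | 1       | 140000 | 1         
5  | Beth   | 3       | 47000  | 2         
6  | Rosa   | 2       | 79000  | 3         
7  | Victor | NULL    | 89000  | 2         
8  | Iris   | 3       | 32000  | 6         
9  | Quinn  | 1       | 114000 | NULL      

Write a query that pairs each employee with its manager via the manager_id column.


This is a self-join: employees is joined to a second copy of itself, matching each row's manager_id to another row's id. Use LEFT JOIN so rows with manager_id=NULL are kept.
  - employee 1 (Bob): manager_id=NULL -> NULL
  - employee 2 (Aaron): manager_id=NULL -> NULL
  - employee 3 (Mia): manager_id=NULL -> NULL
  - employee 4 (Grace): manager_id=1 -> Bob
  - employee 5 (Beth): manager_id=2 -> Aaron
  - employee 6 (Rosa): manager_id=3 -> Mia
  - employee 7 (Victor): manager_id=2 -> Aaron
  - employee 8 (Iris): manager_id=6 -> Rosa
  - employee 9 (Quinn): manager_id=NULL -> NULL

SQL:
SELECT a.name AS item, b.name AS manager
FROM employees a
LEFT JOIN employees b ON a.manager_id = b.id

Result:
item   | manager
-------+--------
Bob    | NULL   
Aaron  | NULL   
Mia    | NULL   
Grace  | Bob    
Beth   | Aaron  
Rosa   | Mia    
Victor | Aaron  
Iris   | Rosa   
Quinn  | NULL   


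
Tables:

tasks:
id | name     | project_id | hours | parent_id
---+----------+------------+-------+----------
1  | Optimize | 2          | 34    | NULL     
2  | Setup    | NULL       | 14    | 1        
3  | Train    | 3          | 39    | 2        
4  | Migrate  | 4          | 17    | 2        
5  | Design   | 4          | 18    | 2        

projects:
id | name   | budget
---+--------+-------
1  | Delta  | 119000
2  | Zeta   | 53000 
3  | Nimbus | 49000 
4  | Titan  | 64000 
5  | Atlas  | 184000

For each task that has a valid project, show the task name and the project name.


INNER JOIN keeps only tasks rows whose project_id matches an id in projects. Walk through each task:
  - task 1 (Optimize): project_id=2 -> matches Zeta
  - task 2 (Setup): project_id=NULL, no match -> dropped
  - task 3 (Train): project_id=3 -> matches Nimbus
  - task 4 (Migrate): project_id=4 -> matches Titan
  - task 5 (Design): project_id=4 -> matches Titan
So 1 of 5 rows is dropped.

SQL:
SELECT a.name, b.name AS project
FROM tasks a
INNER JOIN projects b ON a.project_id = b.id

Result:
name     | project
---------+--------
Optimize | Zeta   
Train    | Nimbus 
Migrate  | Titan  
Design   | Titan  


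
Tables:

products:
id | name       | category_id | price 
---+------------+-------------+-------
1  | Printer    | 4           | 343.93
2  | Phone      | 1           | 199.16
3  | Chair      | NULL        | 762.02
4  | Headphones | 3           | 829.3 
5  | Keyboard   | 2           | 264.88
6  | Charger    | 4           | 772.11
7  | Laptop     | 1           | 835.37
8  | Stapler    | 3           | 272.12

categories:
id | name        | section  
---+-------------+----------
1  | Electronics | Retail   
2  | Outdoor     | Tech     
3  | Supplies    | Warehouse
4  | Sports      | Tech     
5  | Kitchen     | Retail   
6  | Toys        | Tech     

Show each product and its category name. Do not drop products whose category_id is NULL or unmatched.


LEFT JOIN keeps every row from products (the left table); where category_id has no match in categories, the category columns become NULL. Walk through each product:
  - product 1 (Printer): category_id=4 -> matches Sports
  - product 2 (Phone): category_id=1 -> matches Electronics
  - product 3 (Chair): category_id=NULL, no match -> kept with NULL
  - product 4 (Headphones): category_id=3 -> matches Supplies
  - product 5 (Keyboard): category_id=2 -> matches Outdoor
  - product 6 (Charger): category_id=4 -> matches Sports
  - product 7 (Laptop): category_id=1 -> matches Electronics
  - product 8 (Stapler): category_id=3 -> matches Supplies
All 8 rows appear; 1 has NULL category.

SQL:
SELECT a.name, b.name AS category
FROM products a
LEFT JOIN categories b ON a.category_id = b.id

Result:
name       | category   
-----------+------------
Printer    | Sports     
Phone      | Electronics
Chair      | NULL       
Headphones | Supplies   
Keyboard   | Outdoor    
Charger    | Sports     
Laptop     | Electronics
Stapler    | Supplies   


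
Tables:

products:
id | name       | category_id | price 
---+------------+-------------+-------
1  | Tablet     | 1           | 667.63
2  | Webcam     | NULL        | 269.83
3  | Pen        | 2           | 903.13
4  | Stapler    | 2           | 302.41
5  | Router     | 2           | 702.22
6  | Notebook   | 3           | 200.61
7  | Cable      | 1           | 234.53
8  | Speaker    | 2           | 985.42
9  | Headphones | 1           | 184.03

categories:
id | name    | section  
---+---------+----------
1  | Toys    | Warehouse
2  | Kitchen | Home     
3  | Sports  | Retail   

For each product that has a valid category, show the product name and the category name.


INNER JOIN keeps only products rows whose category_id matches an id in categories. Walk through each product:
  - product 1 (Tablet): category_id=1 -> matches Toys
  - product 2 (Webcam): category_id=NULL, no match -> dropped
  - product 3 (Pen): category_id=2 -> matches Kitchen
  - product 4 (Stapler): category_id=2 -> matches Kitchen
  - product 5 (Router): category_id=2 -> matches Kitchen
  - product 6 (Notebook): category_id=3 -> matches Sports
  - product 7 (Cable): category_id=1 -> matches Toys
  - product 8 (Speaker): category_id=2 -> matches Kitchen
  - product 9 (Headphones): category_id=1 -> matches Toys
So 1 of 9 rows is dropped.

SQL:
SELECT a.name, b.name AS category
FROM products a
INNER JOIN categories b ON a.category_id = b.id

Result:
name       | category
-----------+---------
Tablet     | Toys    
Pen        | Kitchen 
Stapler    | Kitchen 
Router     | Kitchen 
Notebook   | Sports  
Cable      | Toys    
Speaker    | Kitchen 
Headphones | Toys    


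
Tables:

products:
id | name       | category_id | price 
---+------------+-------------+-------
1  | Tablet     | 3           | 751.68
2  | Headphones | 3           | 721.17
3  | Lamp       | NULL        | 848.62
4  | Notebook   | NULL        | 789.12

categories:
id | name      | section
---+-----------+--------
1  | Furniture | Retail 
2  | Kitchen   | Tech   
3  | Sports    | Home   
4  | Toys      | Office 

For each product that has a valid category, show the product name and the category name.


INNER JOIN keeps only products rows whose category_id matches an id in categories. Walk through each product:
  - product 1 (Tablet): category_id=3 -> matches Sports
  - product 2 (Headphones): category_id=3 -> matches Sports
  - product 3 (Lamp): category_id=NULL, no match -> dropped
  - product 4 (Notebook): category_id=NULL, no match -> dropped
So 2 of 4 rows are dropped.

SQL:
SELECT a.name, b.name AS category
FROM products a
INNER JOIN categories b ON a.category_id = b.id

Result:
name       | category
-----------+---------
Tablet     | Sports  
Headphones | Sports  


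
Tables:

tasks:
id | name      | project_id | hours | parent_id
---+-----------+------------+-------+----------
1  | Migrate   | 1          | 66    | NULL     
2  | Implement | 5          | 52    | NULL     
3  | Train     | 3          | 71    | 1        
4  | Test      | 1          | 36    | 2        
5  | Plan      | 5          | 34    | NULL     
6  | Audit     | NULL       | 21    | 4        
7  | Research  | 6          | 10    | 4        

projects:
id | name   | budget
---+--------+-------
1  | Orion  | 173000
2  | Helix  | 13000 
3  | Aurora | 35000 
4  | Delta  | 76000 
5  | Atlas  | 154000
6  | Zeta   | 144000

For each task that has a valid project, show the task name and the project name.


INNER JOIN keeps only tasks rows whose project_id matches an id in projects. Walk through each task:
  - task 1 (Migrate): project_id=1 -> matches Orion
  - task 2 (Implement): project_id=5 -> matches Atlas
  - task 3 (Train): project_id=3 -> matches Aurora
  - task 4 (Test): project_id=1 -> matches Orion
  - task 5 (Plan): project_id=5 -> matches Atlas
  - task 6 (Audit): project_id=NULL, no match -> dropped
  - task 7 (Research): project_id=6 -> matches Zeta
So 1 of 7 rows is dropped.

SQL:
SELECT a.name, b.name AS project
FROM tasks a
INNER JOIN projects b ON a.project_id = b.id

Result:
name      | project
----------+--------
Migrate   | Orion  
Implement | Atlas  
Train     | Aurora 
Test      | Orion  
Plan      | Atlas  
Research  | Zeta   


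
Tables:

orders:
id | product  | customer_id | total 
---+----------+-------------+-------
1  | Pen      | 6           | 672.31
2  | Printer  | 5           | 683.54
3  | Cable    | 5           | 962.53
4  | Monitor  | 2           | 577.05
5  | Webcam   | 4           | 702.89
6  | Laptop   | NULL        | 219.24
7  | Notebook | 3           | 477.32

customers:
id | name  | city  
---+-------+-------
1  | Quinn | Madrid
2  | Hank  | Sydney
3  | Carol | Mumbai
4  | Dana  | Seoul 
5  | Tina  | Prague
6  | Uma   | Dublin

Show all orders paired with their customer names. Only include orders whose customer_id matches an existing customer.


INNER JOIN keeps only orders rows whose customer_id matches an id in customers. Walk through each order:
  - order 1 (Pen): customer_id=6 -> matches Uma
  - order 2 (Printer): customer_id=5 -> matches Tina
  - order 3 (Cable): customer_id=5 -> matches Tina
  - order 4 (Monitor): customer_id=2 -> matches Hank
  - order 5 (Webcam): customer_id=4 -> matches Dana
  - order 6 (Laptop): customer_id=NULL, no match -> dropped
  - order 7 (Notebook): customer_id=3 -> matches Carol
So 1 of 7 rows is dropped.

SQL:
SELECT a.product, b.name AS customer
FROM orders a
INNER JOIN customers b ON a.customer_id = b.id

Result:
product  | customer
---------+---------
Pen      | Uma     
Printer  | Tina    
Cable    | Tina    
Monitor  | Hank    
Webcam   | Dana    
Notebook | Carol   


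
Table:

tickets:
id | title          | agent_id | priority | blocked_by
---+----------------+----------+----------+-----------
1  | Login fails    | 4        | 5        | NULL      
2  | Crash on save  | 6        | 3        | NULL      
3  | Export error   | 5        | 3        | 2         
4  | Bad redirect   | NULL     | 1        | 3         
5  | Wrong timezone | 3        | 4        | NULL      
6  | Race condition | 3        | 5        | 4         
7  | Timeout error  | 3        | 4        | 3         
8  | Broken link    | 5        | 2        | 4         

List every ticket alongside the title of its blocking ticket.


This is a self-join: tickets is joined to a second copy of itself, matching each row's blocked_by to another row's id. Use LEFT JOIN so rows with blocked_by=NULL are kept.
  - ticket 1 (Login fails): blocked_by=NULL -> NULL
  - ticket 2 (Crash on save): blocked_by=NULL -> NULL
  - ticket 3 (Export error): blocked_by=2 -> Crash on save
  - ticket 4 (Bad redirect): blocked_by=3 -> Export error
  - ticket 5 (Wrong timezone): blocked_by=NULL -> NULL
  - ticket 6 (Race condition): blocked_by=4 -> Bad redirect
  - ticket 7 (Timeout error): blocked_by=3 -> Export error
  - ticket 8 (Broken link): blocked_by=4 -> Bad redirect

SQL:
SELECT a.title AS item, b.title AS blocked_by
FROM tickets a
LEFT JOIN tickets b ON a.blocked_by = b.id

Result:
item           | blocked_by   
---------------+--------------
Login fails    | NULL         
Crash on save  | NULL         
Export error   | Crash on save
Bad redirect   | Export error 
Wrong timezone | NULL         
Race condition | Bad redirect 
Timeout error  | Export error 
Broken link    | Bad redirect 


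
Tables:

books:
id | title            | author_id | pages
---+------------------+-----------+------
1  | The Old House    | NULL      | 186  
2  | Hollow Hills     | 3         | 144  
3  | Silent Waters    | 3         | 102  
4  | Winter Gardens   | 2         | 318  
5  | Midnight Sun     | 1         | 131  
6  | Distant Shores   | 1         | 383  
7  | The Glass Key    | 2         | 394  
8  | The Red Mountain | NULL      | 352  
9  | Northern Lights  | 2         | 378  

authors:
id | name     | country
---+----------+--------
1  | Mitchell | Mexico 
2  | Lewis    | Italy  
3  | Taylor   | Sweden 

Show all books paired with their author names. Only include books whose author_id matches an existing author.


INNER JOIN keeps only books rows whose author_id matches an id in authors. Walk through each book:
  - book 1 (The Old House): author_id=NULL, no match -> dropped
  - book 2 (Hollow Hills): author_id=3 -> matches Taylor
  - book 3 (Silent Waters): author_id=3 -> matches Taylor
  - book 4 (Winter Gardens): author_id=2 -> matches Lewis
  - book 5 (Midnight Sun): author_id=1 -> matches Mitchell
  - book 6 (Distant Shores): author_id=1 -> matches Mitchell
  - book 7 (The Glass Key): author_id=2 -> matches Lewis
  - book 8 (The Red Mountain): author_id=NULL, no match -> dropped
  - book 9 (Northern Lights): author_id=2 -> matches Lewis
So 2 of 9 rows are dropped.

SQL:
SELECT a.title, b.name AS author
FROM books a
INNER JOIN authors b ON a.author_id = b.id

Result:
title           | author  
----------------+---------
Hollow Hills    | Taylor  
Silent Waters   | Taylor  
Winter Gardens  | Lewis   
Midnight Sun    | Mitchell
Distant Shores  | Mitchell
The Glass Key   | Lewis   
Northern Lights | Lewis   


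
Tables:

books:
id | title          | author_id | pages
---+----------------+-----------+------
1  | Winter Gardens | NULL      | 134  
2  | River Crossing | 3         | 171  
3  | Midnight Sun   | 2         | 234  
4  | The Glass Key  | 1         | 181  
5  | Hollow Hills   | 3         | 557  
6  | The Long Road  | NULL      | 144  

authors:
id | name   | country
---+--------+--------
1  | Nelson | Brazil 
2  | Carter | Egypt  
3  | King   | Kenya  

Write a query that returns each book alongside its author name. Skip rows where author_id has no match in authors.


INNER JOIN keeps only books rows whose author_id matches an id in authors. Walk through each book:
  - book 1 (Winter Gardens): author_id=NULL, no match -> dropped
  - book 2 (River Crossing): author_id=3 -> matches King
  - book 3 (Midnight Sun): author_id=2 -> matches Carter
  - book 4 (The Glass Key): author_id=1 -> matches Nelson
  - book 5 (Hollow Hills): author_id=3 -> matches King
  - book 6 (The Long Road): author_id=NULL, no match -> dropped
So 2 of 6 rows are dropped.

SQL:
SELECT a.title, b.name AS author
FROM books a
INNER JOIN authors b ON a.author_id = b.id

Result:
title          | author
---------------+-------
River Crossing | King  
Midnight Sun   | Carter
The Glass Key  | Nelson
Hollow Hills   | King  


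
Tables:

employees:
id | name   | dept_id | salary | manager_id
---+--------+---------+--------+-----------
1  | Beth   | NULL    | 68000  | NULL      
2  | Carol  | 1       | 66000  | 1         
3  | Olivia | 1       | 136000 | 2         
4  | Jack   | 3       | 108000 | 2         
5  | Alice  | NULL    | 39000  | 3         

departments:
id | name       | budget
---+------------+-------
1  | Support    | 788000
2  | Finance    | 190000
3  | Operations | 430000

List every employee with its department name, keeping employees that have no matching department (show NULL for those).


LEFT JOIN keeps every row from employees (the left table); where dept_id has no match in departments, the department columns become NULL. Walk through each employee:
  - employee 1 (Beth): dept_id=NULL, no match -> kept with NULL
  - employee 2 (Carol): dept_id=1 -> matches Support
  - employee 3 (Olivia): dept_id=1 -> matches Support
  - employee 4 (Jack): dept_id=3 -> matches Operations
  - employee 5 (Alice): dept_id=NULL, no match -> kept with NULL
All 5 rows appear; 2 have NULL department.

SQL:
SELECT a.name, b.name AS department
FROM employees a
LEFT JOIN departments b ON a.dept_id = b.id

Result:
name   | department
-------+-----------
Beth   | NULL      
Carol  | Support   
Olivia | Support   
Jack   | Operations
Alice  | NULL      


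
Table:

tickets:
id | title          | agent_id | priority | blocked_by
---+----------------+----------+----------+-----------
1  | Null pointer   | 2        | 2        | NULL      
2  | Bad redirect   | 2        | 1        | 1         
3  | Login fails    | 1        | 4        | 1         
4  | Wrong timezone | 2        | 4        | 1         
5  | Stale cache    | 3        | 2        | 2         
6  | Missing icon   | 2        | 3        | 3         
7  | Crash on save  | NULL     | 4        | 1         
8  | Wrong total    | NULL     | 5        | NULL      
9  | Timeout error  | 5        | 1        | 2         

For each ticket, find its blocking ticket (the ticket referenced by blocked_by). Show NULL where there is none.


This is a self-join: tickets is joined to a second copy of itself, matching each row's blocked_by to another row's id. Use LEFT JOIN so rows with blocked_by=NULL are kept.
  - ticket 1 (Null pointer): blocked_by=NULL -> NULL
  - ticket 2 (Bad redirect): blocked_by=1 -> Null pointer
  - ticket 3 (Login fails): blocked_by=1 -> Null pointer
  - ticket 4 (Wrong timezone): blocked_by=1 -> Null pointer
  - ticket 5 (Stale cache): blocked_by=2 -> Bad redirect
  - ticket 6 (Missing icon): blocked_by=3 -> Login fails
  - ticket 7 (Crash on save): blocked_by=1 -> Null pointer
  - ticket 8 (Wrong total): blocked_by=NULL -> NULL
  - ticket 9 (Timeout error): blocked_by=2 -> Bad redirect

SQL:
SELECT a.title AS item, b.title AS blocked_by
FROM tickets a
LEFT JOIN tickets b ON a.blocked_by = b.id

Result:
item           | blocked_by  
---------------+-------------
Null pointer   | NULL        
Bad redirect   | Null pointer
Login fails    | Null pointer
Wrong timezone | Null pointer
Stale cache    | Bad redirect
Missing icon   | Login fails 
Crash on save  | Null pointer
Wrong total    | NULL        
Timeout error  | Bad redirect


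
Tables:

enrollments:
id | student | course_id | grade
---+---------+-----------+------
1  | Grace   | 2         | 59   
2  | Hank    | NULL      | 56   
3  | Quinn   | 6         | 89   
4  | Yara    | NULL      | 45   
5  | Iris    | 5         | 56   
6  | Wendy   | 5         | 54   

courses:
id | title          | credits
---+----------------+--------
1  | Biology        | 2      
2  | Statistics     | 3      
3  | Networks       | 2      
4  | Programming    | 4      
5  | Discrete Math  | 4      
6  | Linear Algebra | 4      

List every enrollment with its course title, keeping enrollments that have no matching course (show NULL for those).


LEFT JOIN keeps every row from enrollments (the left table); where course_id has no match in courses, the course columns become NULL. Walk through each enrollment:
  - enrollment 1 (Grace): course_id=2 -> matches Statistics
  - enrollment 2 (Hank): course_id=NULL, no match -> kept with NULL
  - enrollment 3 (Quinn): course_id=6 -> matches Linear Algebra
  - enrollment 4 (Yara): course_id=NULL, no match -> kept with NULL
  - enrollment 5 (Iris): course_id=5 -> matches Discrete Math
  - enrollment 6 (Wendy): course_id=5 -> matches Discrete Math
All 6 rows appear; 2 have NULL course.

SQL:
SELECT a.student, b.title AS course
FROM enrollments a
LEFT JOIN courses b ON a.course_id = b.id

Result:
student | course        
--------+---------------
Grace   | Statistics    
Hank    | NULL          
Quinn   | Linear Algebra
Yara    | NULL          
Iris    | Discrete Math 
Wendy   | Discrete Math 


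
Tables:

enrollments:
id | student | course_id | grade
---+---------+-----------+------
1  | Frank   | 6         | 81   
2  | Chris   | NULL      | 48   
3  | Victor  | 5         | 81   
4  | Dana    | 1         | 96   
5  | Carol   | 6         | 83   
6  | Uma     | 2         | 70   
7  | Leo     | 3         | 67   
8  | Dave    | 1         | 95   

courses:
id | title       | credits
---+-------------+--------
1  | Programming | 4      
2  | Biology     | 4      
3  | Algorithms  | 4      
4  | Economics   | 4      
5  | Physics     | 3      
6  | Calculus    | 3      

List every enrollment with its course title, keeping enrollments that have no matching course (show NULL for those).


LEFT JOIN keeps every row from enrollments (the left table); where course_id has no match in courses, the course columns become NULL. Walk through each enrollment:
  - enrollment 1 (Frank): course_id=6 -> matches Calculus
  - enrollment 2 (Chris): course_id=NULL, no match -> kept with NULL
  - enrollment 3 (Victor): course_id=5 -> matches Physics
  - enrollment 4 (Dana): course_id=1 -> matches Programming
  - enrollment 5 (Carol): course_id=6 -> matches Calculus
  - enrollment 6 (Uma): course_id=2 -> matches Biology
  - enrollment 7 (Leo): course_id=3 -> matches Algorithms
  - enrollment 8 (Dave): course_id=1 -> matches Programming
All 8 rows appear; 1 has NULL course.

SQL:
SELECT a.student, b.title AS course
FROM enrollments a
LEFT JOIN courses b ON a.course_id = b.id

Result:
student | course     
--------+------------
Frank   | Calculus   
Chris   | NULL       
Victor  | Physics    
Dana    | Programming
Carol   | Calculus   
Uma     | Biology    
Leo     | Algorithms 
Dave    | Programming


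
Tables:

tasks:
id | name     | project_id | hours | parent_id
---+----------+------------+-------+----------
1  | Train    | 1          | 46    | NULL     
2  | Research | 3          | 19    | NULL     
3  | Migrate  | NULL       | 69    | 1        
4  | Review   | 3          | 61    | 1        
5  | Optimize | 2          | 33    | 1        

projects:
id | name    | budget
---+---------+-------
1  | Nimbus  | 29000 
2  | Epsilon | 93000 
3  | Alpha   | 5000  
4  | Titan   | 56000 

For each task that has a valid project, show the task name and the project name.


INNER JOIN keeps only tasks rows whose project_id matches an id in projects. Walk through each task:
  - task 1 (Train): project_id=1 -> matches Nimbus
  - task 2 (Research): project_id=3 -> matches Alpha
  - task 3 (Migrate): project_id=NULL, no match -> dropped
  - task 4 (Review): project_id=3 -> matches Alpha
  - task 5 (Optimize): project_id=2 -> matches Epsilon
So 1 of 5 rows is dropped.

SQL:
SELECT a.name, b.name AS project
FROM tasks a
INNER JOIN projects b ON a.project_id = b.id

Result:
name     | project
---------+--------
Train    | Nimbus 
Research | Alpha  
Review   | Alpha  
Optimize | Epsilon


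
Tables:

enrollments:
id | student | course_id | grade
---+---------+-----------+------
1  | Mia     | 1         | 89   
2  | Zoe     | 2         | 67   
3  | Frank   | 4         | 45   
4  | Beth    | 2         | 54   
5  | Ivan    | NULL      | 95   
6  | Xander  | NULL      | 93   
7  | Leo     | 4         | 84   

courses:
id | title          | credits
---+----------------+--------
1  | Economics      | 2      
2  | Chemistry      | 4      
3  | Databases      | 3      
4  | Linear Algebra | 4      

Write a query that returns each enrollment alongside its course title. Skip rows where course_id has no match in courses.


INNER JOIN keeps only enrollments rows whose course_id matches an id in courses. Walk through each enrollment:
  - enrollment 1 (Mia): course_id=1 -> matches Economics
  - enrollment 2 (Zoe): course_id=2 -> matches Chemistry
  - enrollment 3 (Frank): course_id=4 -> matches Linear Algebra
  - enrollment 4 (Beth): course_id=2 -> matches Chemistry
  - enrollment 5 (Ivan): course_id=NULL, no match -> dropped
  - enrollment 6 (Xander): course_id=NULL, no match -> dropped
  - enrollment 7 (Leo): course_id=4 -> matches Linear Algebra
So 2 of 7 rows are dropped.

SQL:
SELECT a.student, b.title AS course
FROM enrollments a
INNER JOIN courses b ON a.course_id = b.id

Result:
student | course        
--------+---------------
Mia     | Economics     
Zoe     | Chemistry     
Frank   | Linear Algebra
Beth    | Chemistry     
Leo     | Linear Algebra


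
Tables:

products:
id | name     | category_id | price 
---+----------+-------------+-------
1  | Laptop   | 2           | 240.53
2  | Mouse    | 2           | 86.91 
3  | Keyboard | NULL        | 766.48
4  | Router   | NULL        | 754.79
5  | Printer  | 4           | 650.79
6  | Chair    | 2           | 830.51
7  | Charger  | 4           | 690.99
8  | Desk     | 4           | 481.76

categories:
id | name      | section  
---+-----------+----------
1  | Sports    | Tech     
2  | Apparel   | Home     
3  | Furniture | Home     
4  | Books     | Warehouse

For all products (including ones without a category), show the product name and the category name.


LEFT JOIN keeps every row from products (the left table); where category_id has no match in categories, the category columns become NULL. Walk through each product:
  - product 1 (Laptop): category_id=2 -> matches Apparel
  - product 2 (Mouse): category_id=2 -> matches Apparel
  - product 3 (Keyboard): category_id=NULL, no match -> kept with NULL
  - product 4 (Router): category_id=NULL, no match -> kept with NULL
  - product 5 (Printer): category_id=4 -> matches Books
  - product 6 (Chair): category_id=2 -> matches Apparel
  - product 7 (Charger): category_id=4 -> matches Books
  - product 8 (Desk): category_id=4 -> matches Books
All 8 rows appear; 2 have NULL category.

SQL:
SELECT a.name, b.name AS category
FROM products a
LEFT JOIN categories b ON a.category_id = b.id

Result:
name     | category
---------+---------
Laptop   | Apparel 
Mouse    | Apparel 
Keyboard | NULL    
Router   | NULL    
Printer  | Books   
Chair    | Apparel 
Charger  | Books   
Desk     | Books   


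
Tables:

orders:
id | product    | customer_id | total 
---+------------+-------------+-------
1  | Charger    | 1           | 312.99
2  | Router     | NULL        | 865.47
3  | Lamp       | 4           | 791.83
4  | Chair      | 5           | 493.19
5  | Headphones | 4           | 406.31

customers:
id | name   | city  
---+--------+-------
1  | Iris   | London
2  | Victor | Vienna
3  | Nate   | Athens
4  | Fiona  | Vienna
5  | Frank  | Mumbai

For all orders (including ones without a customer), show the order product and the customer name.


LEFT JOIN keeps every row from orders (the left table); where customer_id has no match in customers, the customer columns become NULL. Walk through each order:
  - order 1 (Charger): customer_id=1 -> matches Iris
  - order 2 (Router): customer_id=NULL, no match -> kept with NULL
  - order 3 (Lamp): customer_id=4 -> matches Fiona
  - order 4 (Chair): customer_id=5 -> matches Frank
  - order 5 (Headphones): customer_id=4 -> matches Fiona
All 5 rows appear; 1 has NULL customer.

SQL:
SELECT a.product, b.name AS customer
FROM orders a
LEFT JOIN customers b ON a.customer_id = b.id

Result:
product    | customer
-----------+---------
Charger    | Iris    
Router     | NULL    
Lamp       | Fiona   
Chair      | Frank   
Headphones | Fiona   


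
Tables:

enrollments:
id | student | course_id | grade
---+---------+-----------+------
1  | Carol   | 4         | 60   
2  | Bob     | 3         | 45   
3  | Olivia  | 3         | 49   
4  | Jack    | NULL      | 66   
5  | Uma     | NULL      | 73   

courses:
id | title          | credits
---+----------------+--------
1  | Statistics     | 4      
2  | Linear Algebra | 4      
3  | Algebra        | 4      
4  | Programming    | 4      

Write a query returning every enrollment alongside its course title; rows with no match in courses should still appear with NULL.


LEFT JOIN keeps every row from enrollments (the left table); where course_id has no match in courses, the course columns become NULL. Walk through each enrollment:
  - enrollment 1 (Carol): course_id=4 -> matches Programming
  - enrollment 2 (Bob): course_id=3 -> matches Algebra
  - enrollment 3 (Olivia): course_id=3 -> matches Algebra
  - enrollment 4 (Jack): course_id=NULL, no match -> kept with NULL
  - enrollment 5 (Uma): course_id=NULL, no match -> kept with NULL
All 5 rows appear; 2 have NULL course.

SQL:
SELECT a.student, b.title AS course
FROM enrollments a
LEFT JOIN courses b ON a.course_id = b.id

Result:
student | course     
--------+------------
Carol   | Programming
Bob     | Algebra    
Olivia  | Algebra    
Jack    | NULL       
Uma     | NULL       


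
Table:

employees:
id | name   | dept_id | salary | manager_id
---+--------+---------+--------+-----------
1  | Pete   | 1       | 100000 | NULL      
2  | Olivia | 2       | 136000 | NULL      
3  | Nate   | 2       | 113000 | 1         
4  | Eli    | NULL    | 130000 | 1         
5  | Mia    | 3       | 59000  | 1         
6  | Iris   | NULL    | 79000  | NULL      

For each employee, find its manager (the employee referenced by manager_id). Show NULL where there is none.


This is a self-join: employees is joined to a second copy of itself, matching each row's manager_id to another row's id. Use LEFT JOIN so rows with manager_id=NULL are kept.
  - employee 1 (Pete): manager_id=NULL -> NULL
  - employee 2 (Olivia): manager_id=NULL -> NULL
  - employee 3 (Nate): manager_id=1 -> Pete
  - employee 4 (Eli): manager_id=1 -> Pete
  - employee 5 (Mia): manager_id=1 -> Pete
  - employee 6 (Iris): manager_id=NULL -> NULL

SQL:
SELECT a.name AS item, b.name AS manager
FROM employees a
LEFT JOIN employees b ON a.manager_id = b.id

Result:
item   | manager
-------+--------
Pete   | NULL   
Olivia | NULL   
Nate   | Pete   
Eli    | Pete   
Mia    | Pete   
Iris   | NULL   


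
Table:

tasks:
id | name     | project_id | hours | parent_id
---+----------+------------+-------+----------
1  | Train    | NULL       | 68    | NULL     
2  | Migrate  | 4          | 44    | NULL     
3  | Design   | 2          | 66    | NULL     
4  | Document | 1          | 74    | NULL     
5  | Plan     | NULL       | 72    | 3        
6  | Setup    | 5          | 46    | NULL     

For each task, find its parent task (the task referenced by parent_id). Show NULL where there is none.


This is a self-join: tasks is joined to a second copy of itself, matching each row's parent_id to another row's id. Use LEFT JOIN so rows with parent_id=NULL are kept.
  - task 1 (Train): parent_id=NULL -> NULL
  - task 2 (Migrate): parent_id=NULL -> NULL
  - task 3 (Design): parent_id=NULL -> NULL
  - task 4 (Document): parent_id=NULL -> NULL
  - task 5 (Plan): parent_id=3 -> Design
  - task 6 (Setup): parent_id=NULL -> NULL

SQL:
SELECT a.name AS item, b.name AS parent
FROM tasks a
LEFT JOIN tasks b ON a.parent_id = b.id

Result:
item     | parent
---------+-------
Train    | NULL  
Migrate  | NULL  
Design   | NULL  
Document | NULL  
Plan     | Design
Setup    | NULL  


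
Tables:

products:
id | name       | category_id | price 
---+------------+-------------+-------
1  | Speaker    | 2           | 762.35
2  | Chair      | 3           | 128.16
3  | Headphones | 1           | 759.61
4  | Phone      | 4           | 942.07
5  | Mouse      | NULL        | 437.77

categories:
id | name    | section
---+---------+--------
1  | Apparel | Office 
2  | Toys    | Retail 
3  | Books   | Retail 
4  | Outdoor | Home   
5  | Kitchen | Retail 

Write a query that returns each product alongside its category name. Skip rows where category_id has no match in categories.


INNER JOIN keeps only products rows whose category_id matches an id in categories. Walk through each product:
  - product 1 (Speaker): category_id=2 -> matches Toys
  - product 2 (Chair): category_id=3 -> matches Books
  - product 3 (Headphones): category_id=1 -> matches Apparel
  - product 4 (Phone): category_id=4 -> matches Outdoor
  - product 5 (Mouse): category_id=NULL, no match -> dropped
So 1 of 5 rows is dropped.

SQL:
SELECT a.name, b.name AS category
FROM products a
INNER JOIN categories b ON a.category_id = b.id

Result:
name       | category
-----------+---------
Speaker    | Toys    
Chair      | Books   
Headphones | Apparel 
Phone      | Outdoor 


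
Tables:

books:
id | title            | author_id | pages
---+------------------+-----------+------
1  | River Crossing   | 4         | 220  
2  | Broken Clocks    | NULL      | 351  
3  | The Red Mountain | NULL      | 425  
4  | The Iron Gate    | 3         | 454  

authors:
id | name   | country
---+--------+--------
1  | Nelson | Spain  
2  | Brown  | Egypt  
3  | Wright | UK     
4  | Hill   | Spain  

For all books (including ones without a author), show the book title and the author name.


LEFT JOIN keeps every row from books (the left table); where author_id has no match in authors, the author columns become NULL. Walk through each book:
  - book 1 (River Crossing): author_id=4 -> matches Hill
  - book 2 (Broken Clocks): author_id=NULL, no match -> kept with NULL
  - book 3 (The Red Mountain): author_id=NULL, no match -> kept with NULL
  - book 4 (The Iron Gate): author_id=3 -> matches Wright
All 4 rows appear; 2 have NULL author.

SQL:
SELECT a.title, b.name AS author
FROM books a
LEFT JOIN authors b ON a.author_id = b.id

Result:
title            | author
-----------------+-------
River Crossing   | Hill  
Broken Clocks    | NULL  
The Red Mountain | NULL  
The Iron Gate    | Wright
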